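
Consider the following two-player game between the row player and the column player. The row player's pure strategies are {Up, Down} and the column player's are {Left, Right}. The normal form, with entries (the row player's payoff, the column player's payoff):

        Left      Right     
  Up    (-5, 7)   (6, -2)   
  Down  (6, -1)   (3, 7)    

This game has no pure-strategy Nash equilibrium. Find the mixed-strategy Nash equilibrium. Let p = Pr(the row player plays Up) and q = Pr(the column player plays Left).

The column player's indifference between Left and Right determines the row player's mixing probability p:
  the column player's expected payoff from Left: p·7 + (1−p)·(-1) = 8p - 1
  the column player's expected payoff from Right: p·(-2) + (1−p)·7 = -9p + 7
  8p - 1 = -9p + 7  ⇒  17p = 8  ⇒  p = 8/17.
The column player's mix must leave the row player indifferent between Up and Down.
  the row player's expected payoff from Up: q·(-5) + (1−q)·6 = -11q + 6
  the row player's expected payoff from Down: q·6 + (1−q)·3 = 3q + 3
  -11q + 6 = 3q + 3  ⇒  -14q = -3  ⇒  q = 3/14.

p = 8/17, q = 3/14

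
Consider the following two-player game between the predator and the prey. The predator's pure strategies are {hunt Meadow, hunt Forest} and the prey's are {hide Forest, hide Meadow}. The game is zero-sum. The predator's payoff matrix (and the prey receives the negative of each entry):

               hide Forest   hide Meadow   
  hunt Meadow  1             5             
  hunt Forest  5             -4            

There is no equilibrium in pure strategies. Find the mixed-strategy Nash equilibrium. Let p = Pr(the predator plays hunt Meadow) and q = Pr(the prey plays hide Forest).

For the prey to be willing to mix, the prey must be indifferent between hide Forest and hide Meadow, which pins down the predator's mix.
  the prey's payoff from hide Forest: p·(-1) + (1−p)·(-5) = 4p - 5
  the prey's payoff from hide Meadow: p·(-5) + (1−p)·4 = -9p + 4
  4p - 5 = -9p + 4  ⇒  13p = 9  ⇒  p = 9/13.
In a mixed equilibrium the predator is indifferent between hunt Meadow and hunt Forest; this condition fixes q.
  the predator's payoff to hunt Meadow: q·1 + (1−q)·5 = -4q + 5
  the predator's payoff to hunt Forest: q·5 + (1−q)·(-4) = 9q - 4
  -4q + 5 = 9q - 4  ⇒  -13q = -9  ⇒  q = 9/13.

p = 9/13, q = 9/13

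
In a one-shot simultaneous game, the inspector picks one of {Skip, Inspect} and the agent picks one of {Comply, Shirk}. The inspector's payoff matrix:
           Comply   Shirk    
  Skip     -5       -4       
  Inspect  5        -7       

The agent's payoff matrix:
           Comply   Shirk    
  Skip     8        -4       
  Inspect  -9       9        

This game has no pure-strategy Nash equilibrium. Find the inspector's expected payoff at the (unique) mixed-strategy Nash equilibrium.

The inspector's indifference between Skip and Inspect determines the agent's mixing probability q:
  the inspector's expected payoff from Skip: q·(-5) + (1−q)·(-4) = -q - 4
  the inspector's expected payoff from Inspect: q·5 + (1−q)·(-7) = 12q - 7
  -q - 4 = 12q - 7  ⇒  -13q = -3  ⇒  q = 3/13.
At equilibrium the inspector is indifferent across rows, so the inspector's payoff equals the payoff from Skip: (3/13)·(-5) + (10/13)·(-4) = -55/13.

-55/13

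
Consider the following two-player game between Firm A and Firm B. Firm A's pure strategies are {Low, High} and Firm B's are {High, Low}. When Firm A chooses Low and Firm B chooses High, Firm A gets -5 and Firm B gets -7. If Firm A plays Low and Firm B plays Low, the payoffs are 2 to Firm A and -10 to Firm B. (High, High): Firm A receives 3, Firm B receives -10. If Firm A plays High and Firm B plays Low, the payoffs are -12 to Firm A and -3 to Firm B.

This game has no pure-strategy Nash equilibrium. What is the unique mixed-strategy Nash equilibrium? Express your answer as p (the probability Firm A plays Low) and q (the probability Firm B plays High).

In a mixed equilibrium Firm B is indifferent between High and Low; this condition fixes p.
  Firm B's expected payoff from High: p·(-7) + (1−p)·(-10) = 3p - 10
  Firm B's expected payoff from Low: p·(-10) + (1−p)·(-3) = -7p - 3
  3p - 10 = -7p - 3  ⇒  10p = 7  ⇒  p = 7/10.
In a mixed equilibrium Firm A is indifferent between Low and High; this condition fixes q.
  Firm A's payoff to Low: q·(-5) + (1−q)·2 = -7q + 2
  Firm A's payoff to High: q·3 + (1−q)·(-12) = 15q - 12
  -7q + 2 = 15q - 12  ⇒  -22q = -14  ⇒  q = 7/11.

p = 7/10, q = 7/11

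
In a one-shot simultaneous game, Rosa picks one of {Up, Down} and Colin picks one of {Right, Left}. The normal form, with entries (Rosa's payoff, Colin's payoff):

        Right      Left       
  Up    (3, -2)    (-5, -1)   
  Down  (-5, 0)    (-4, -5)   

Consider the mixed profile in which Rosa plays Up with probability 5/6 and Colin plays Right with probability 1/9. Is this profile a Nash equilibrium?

Yes

Check Colin's indifference given Rosa's mix p = 5/6:
  payoff from Right = -5/3; payoff from Left = -5/3 — equal.
Check Rosa's indifference given Colin's mix q = 1/9:
  payoff from Up = -37/9; payoff from Down = -37/9 — equal.
Both players are indifferent, so neither can profitably deviate.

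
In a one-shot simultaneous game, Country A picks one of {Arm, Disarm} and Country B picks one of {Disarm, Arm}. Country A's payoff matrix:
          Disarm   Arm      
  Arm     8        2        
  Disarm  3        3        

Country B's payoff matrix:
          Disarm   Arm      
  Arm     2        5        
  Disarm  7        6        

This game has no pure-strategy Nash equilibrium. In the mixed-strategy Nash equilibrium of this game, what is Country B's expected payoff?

Country A's mix must leave Country B indifferent between Disarm and Arm.
  Country B's expected payoff from Disarm: p·2 + (1−p)·7 = -5p + 7
  Country B's expected payoff from Arm: p·5 + (1−p)·6 = -p + 6
  -5p + 7 = -p + 6  ⇒  -4p = -1  ⇒  p = 1/4.
At equilibrium Country B is indifferent across columns, so Country B's payoff equals the payoff from Disarm: (1/4)·2 + (3/4)·7 = 23/4.

23/4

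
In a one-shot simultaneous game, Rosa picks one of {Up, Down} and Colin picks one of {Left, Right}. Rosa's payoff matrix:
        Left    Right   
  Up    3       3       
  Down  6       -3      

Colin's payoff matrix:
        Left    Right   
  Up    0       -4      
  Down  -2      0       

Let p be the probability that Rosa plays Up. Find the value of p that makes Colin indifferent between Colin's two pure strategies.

In a mixed equilibrium Colin is indifferent between Left and Right; this condition fixes p.
  Colin's payoff to Left: p·0 + (1−p)·(-2) = 2p - 2
  Colin's payoff to Right: p·(-4) + (1−p)·0 = -4p
  2p - 2 = -4p  ⇒  6p = 2  ⇒  p = 1/3.

p = 1/3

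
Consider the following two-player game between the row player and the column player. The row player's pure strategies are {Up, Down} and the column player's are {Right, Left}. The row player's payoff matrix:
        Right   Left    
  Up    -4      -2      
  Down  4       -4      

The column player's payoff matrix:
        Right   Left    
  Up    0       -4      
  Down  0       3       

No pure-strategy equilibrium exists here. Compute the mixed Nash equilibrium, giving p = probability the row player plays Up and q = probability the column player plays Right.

p = 3/7, q = 1/5

In a mixed equilibrium the column player is indifferent between Right and Left; this condition fixes p.
  the column player's expected payoff from Right: p·0 + (1−p)·0 = 0
  the column player's expected payoff from Left: p·(-4) + (1−p)·3 = -7p + 3
  0 = -7p + 3  ⇒  7p = 3  ⇒  p = 3/7.
Set the row player's expected payoff from Up equal to that from Down:
  the row player's expected payoff from Up: q·(-4) + (1−q)·(-2) = -2q - 2
  the row player's expected payoff from Down: q·4 + (1−q)·(-4) = 8q - 4
  -2q - 2 = 8q - 4  ⇒  -10q = -2  ⇒  q = 1/5.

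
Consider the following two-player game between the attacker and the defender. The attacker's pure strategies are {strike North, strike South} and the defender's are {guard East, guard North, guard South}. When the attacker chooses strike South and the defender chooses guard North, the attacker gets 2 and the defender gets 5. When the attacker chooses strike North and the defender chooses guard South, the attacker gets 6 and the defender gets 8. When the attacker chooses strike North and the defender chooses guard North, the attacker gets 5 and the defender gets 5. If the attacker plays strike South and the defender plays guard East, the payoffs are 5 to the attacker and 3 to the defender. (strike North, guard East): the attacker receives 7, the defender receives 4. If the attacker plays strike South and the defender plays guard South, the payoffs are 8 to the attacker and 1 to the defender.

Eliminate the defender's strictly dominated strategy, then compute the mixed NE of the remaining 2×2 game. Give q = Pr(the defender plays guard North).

q = 2/5

The defender's strategy guard East is strictly dominated by guard North: 5 > 4 and 5 > 3. Eliminate guard East.
For the attacker to be willing to mix, the attacker must be indifferent between strike North and strike South, which pins down the defender's mix.
  the attacker's expected payoff from strike North: q·5 + (1−q)·6 = -q + 6
  the attacker's expected payoff from strike South: q·2 + (1−q)·8 = -6q + 8
  -q + 6 = -6q + 8  ⇒  5q = 2  ⇒  q = 2/5.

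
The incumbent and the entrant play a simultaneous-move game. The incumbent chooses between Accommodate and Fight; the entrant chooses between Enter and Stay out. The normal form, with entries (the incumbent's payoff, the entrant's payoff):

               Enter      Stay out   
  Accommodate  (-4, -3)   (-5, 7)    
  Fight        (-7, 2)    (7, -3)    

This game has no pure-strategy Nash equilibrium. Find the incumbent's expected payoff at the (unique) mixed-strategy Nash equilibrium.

Set the incumbent's expected payoff from Accommodate equal to that from Fight:
  the incumbent's payoff to Accommodate: q·(-4) + (1−q)·(-5) = q - 5
  the incumbent's payoff to Fight: q·(-7) + (1−q)·7 = -14q + 7
  q - 5 = -14q + 7  ⇒  15q = 12  ⇒  q = 4/5.
At equilibrium the incumbent is indifferent across rows, so the incumbent's payoff equals the payoff from Accommodate: (4/5)·(-4) + (1/5)·(-5) = -21/5.

-21/5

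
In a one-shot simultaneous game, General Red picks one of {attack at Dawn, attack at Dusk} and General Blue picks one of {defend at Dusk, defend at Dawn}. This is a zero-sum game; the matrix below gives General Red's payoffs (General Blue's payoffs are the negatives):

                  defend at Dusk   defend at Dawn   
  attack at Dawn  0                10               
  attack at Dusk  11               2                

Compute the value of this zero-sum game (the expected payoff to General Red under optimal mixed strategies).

General Blue's mix must leave General Red indifferent between attack at Dawn and attack at Dusk.
  General Red's payoff from attack at Dawn: q·0 + (1−q)·10 = -10q + 10
  General Red's payoff from attack at Dusk: q·11 + (1−q)·2 = 9q + 2
  -10q + 10 = 9q + 2  ⇒  -19q = -8  ⇒  q = 8/19.
The value is General Red's expected payoff against this mix (using attack at Dawn): (8/19)·0 + (11/19)·10 = 110/19.

v = 110/19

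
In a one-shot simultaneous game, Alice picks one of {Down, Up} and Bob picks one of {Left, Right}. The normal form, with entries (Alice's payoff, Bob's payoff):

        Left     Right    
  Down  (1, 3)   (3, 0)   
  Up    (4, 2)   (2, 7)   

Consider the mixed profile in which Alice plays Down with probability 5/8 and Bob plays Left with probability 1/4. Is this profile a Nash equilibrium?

Check Bob's indifference given Alice's mix p = 5/8:
  payoff from Left = 21/8; payoff from Right = 21/8 — equal.
Check Alice's indifference given Bob's mix q = 1/4:
  payoff from Down = 5/2; payoff from Up = 5/2 — equal.
Both players are indifferent, so neither can profitably deviate.

Yes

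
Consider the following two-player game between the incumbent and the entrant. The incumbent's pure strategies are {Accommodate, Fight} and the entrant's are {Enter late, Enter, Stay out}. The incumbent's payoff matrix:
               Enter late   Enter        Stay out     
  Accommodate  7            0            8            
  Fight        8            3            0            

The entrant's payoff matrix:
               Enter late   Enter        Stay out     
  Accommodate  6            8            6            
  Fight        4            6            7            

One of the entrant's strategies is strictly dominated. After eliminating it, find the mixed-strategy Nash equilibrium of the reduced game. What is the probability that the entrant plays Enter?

The entrant's strategy Enter late is strictly dominated by Enter: 8 > 6 and 6 > 4. Eliminate Enter late.
In a mixed equilibrium the incumbent is indifferent between Accommodate and Fight; this condition fixes q.
  the incumbent's payoff from Accommodate: q·0 + (1−q)·8 = -8q + 8
  the incumbent's payoff from Fight: q·3 + (1−q)·0 = 3q
  -8q + 8 = 3q  ⇒  -11q = -8  ⇒  q = 8/11.

q = 8/11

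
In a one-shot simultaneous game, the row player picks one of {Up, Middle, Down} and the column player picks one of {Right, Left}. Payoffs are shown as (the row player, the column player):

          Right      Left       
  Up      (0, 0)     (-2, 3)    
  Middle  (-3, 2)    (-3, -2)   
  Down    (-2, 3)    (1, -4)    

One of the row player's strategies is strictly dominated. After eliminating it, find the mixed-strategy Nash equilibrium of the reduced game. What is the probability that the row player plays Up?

p = 7/10

The row player's strategy Middle is strictly dominated by Up: 0 > -3 and -2 > -3. Eliminate Middle.
In a mixed equilibrium the column player is indifferent between Right and Left; this condition fixes p.
  the column player's expected payoff from Right: p·0 + (1−p)·3 = -3p + 3
  the column player's expected payoff from Left: p·3 + (1−p)·(-4) = 7p - 4
  -3p + 3 = 7p - 4  ⇒  -10p = -7  ⇒  p = 7/10.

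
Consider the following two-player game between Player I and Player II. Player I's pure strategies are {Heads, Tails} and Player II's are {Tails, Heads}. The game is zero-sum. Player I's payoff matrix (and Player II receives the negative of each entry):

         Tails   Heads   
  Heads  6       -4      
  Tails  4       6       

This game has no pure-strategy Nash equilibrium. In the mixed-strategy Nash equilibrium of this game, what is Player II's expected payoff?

-13/3

Player II's indifference between Tails and Heads determines Player I's mixing probability p:
  Player II's payoff to Tails: p·(-6) + (1−p)·(-4) = -2p - 4
  Player II's payoff to Heads: p·4 + (1−p)·(-6) = 10p - 6
  -2p - 4 = 10p - 6  ⇒  -12p = -2  ⇒  p = 1/6.
At equilibrium Player II is indifferent across columns, so Player II's payoff equals the payoff from Tails: (1/6)·(-6) + (5/6)·(-4) = -13/3.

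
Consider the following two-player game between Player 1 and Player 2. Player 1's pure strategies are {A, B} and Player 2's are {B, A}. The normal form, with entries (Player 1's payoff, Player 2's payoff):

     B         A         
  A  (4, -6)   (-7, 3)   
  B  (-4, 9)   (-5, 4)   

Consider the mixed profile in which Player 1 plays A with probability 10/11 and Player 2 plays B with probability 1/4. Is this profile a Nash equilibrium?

Given Player 1's mix p = 10/11, Player 2's payoff from B is -51/11 but from A is 34/11. Player 2 strictly prefers A, so Player 2 would not mix.
So the proposed profile is not a Nash equilibrium.

No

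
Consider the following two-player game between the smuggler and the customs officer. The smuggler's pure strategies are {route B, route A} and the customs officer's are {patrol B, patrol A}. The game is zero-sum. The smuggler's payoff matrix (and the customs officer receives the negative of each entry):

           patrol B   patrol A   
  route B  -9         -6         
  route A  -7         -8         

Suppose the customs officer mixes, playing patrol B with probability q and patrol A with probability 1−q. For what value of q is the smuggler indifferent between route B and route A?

q = 1/2

The smuggler's indifference between route B and route A determines the customs officer's mixing probability q:
  the smuggler's payoff to route B: q·(-9) + (1−q)·(-6) = -3q - 6
  the smuggler's payoff to route A: q·(-7) + (1−q)·(-8) = q - 8
  -3q - 6 = q - 8  ⇒  -4q = -2  ⇒  q = 1/2.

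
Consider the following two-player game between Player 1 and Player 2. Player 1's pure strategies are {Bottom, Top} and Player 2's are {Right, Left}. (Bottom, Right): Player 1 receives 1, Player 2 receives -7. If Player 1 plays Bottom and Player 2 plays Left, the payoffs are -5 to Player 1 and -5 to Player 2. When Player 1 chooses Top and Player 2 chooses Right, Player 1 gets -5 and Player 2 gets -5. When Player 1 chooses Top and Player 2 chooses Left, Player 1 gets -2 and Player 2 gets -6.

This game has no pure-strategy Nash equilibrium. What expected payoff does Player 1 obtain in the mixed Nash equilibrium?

Set Player 1's expected payoff from Bottom equal to that from Top:
  Player 1's payoff to Bottom: q·1 + (1−q)·(-5) = 6q - 5
  Player 1's payoff to Top: q·(-5) + (1−q)·(-2) = -3q - 2
  6q - 5 = -3q - 2  ⇒  9q = 3  ⇒  q = 1/3.
At equilibrium Player 1 is indifferent across rows, so Player 1's payoff equals the payoff from Bottom: (1/3)·1 + (2/3)·(-5) = -3.

-3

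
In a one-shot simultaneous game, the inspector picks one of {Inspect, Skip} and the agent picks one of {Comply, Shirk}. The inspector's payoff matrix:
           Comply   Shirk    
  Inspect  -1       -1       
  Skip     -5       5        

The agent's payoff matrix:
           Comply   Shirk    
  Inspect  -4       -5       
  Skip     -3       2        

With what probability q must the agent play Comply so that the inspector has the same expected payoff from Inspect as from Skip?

For the inspector to be willing to mix, the inspector must be indifferent between Inspect and Skip, which pins down the agent's mix.
  the inspector's payoff from Inspect: q·(-1) + (1−q)·(-1) = -1
  the inspector's payoff from Skip: q·(-5) + (1−q)·5 = -10q + 5
  -1 = -10q + 5  ⇒  10q = 6  ⇒  q = 3/5.

q = 3/5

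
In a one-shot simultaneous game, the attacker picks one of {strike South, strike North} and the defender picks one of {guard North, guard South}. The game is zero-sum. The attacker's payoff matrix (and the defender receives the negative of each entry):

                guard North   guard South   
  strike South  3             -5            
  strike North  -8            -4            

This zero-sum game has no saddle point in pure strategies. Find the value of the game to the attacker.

The defender's mix must leave the attacker indifferent between strike South and strike North.
  the attacker's payoff from strike South: q·3 + (1−q)·(-5) = 8q - 5
  the attacker's payoff from strike North: q·(-8) + (1−q)·(-4) = -4q - 4
  8q - 5 = -4q - 4  ⇒  12q = 1  ⇒  q = 1/12.
The value is the attacker's expected payoff against this mix (using strike South): (1/12)·3 + (11/12)·(-5) = -13/3.

v = -13/3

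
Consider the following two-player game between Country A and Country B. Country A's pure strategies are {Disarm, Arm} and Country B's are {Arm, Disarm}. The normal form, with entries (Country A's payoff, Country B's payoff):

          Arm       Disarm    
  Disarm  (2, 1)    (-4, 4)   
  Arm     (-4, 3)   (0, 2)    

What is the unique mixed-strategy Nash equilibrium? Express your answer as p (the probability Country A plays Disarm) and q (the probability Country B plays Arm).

p = 1/4, q = 2/5

Country B's indifference between Arm and Disarm determines Country A's mixing probability p:
  Country B's expected payoff from Arm: p·1 + (1−p)·3 = -2p + 3
  Country B's expected payoff from Disarm: p·4 + (1−p)·2 = 2p + 2
  -2p + 3 = 2p + 2  ⇒  -4p = -1  ⇒  p = 1/4.
In a mixed equilibrium Country A is indifferent between Disarm and Arm; this condition fixes q.
  Country A's payoff to Disarm: q·2 + (1−q)·(-4) = 6q - 4
  Country A's payoff to Arm: q·(-4) + (1−q)·0 = -4q
  6q - 4 = -4q  ⇒  10q = 4  ⇒  q = 2/5.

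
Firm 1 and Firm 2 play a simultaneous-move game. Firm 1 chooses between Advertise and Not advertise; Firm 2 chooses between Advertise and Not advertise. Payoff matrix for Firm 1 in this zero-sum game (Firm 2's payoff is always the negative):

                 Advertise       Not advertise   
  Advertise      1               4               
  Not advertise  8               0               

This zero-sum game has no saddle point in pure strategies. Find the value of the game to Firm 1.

v = 32/11

Set Firm 1's expected payoff from Advertise equal to that from Not advertise:
  Firm 1's expected payoff from Advertise: q·1 + (1−q)·4 = -3q + 4
  Firm 1's expected payoff from Not advertise: q·8 + (1−q)·0 = 8q
  -3q + 4 = 8q  ⇒  -11q = -4  ⇒  q = 4/11.
The value is Firm 1's expected payoff against this mix (using Advertise): (4/11)·1 + (7/11)·4 = 32/11.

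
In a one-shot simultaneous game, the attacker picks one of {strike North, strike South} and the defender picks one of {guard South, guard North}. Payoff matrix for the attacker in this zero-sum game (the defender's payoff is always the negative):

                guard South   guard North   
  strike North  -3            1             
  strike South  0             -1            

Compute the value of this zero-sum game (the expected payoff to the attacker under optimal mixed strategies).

v = -3/5

In a mixed equilibrium the attacker is indifferent between strike North and strike South; this condition fixes q.
  the attacker's payoff to strike North: q·(-3) + (1−q)·1 = -4q + 1
  the attacker's payoff to strike South: q·0 + (1−q)·(-1) = q - 1
  -4q + 1 = q - 1  ⇒  -5q = -2  ⇒  q = 2/5.
The value is the attacker's expected payoff against this mix (using strike North): (2/5)·(-3) + (3/5)·1 = -3/5.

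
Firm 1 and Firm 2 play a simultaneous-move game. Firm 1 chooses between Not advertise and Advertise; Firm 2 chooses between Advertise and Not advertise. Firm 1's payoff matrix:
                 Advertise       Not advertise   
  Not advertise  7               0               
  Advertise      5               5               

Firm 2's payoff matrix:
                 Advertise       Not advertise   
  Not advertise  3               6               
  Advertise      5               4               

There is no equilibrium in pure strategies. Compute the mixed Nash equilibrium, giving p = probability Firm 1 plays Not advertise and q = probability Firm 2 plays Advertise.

Firm 1's mix must leave Firm 2 indifferent between Advertise and Not advertise.
  Firm 2's payoff from Advertise: p·3 + (1−p)·5 = -2p + 5
  Firm 2's payoff from Not advertise: p·6 + (1−p)·4 = 2p + 4
  -2p + 5 = 2p + 4  ⇒  -4p = -1  ⇒  p = 1/4.
Set Firm 1's expected payoff from Not advertise equal to that from Advertise:
  Firm 1's payoff from Not advertise: q·7 + (1−q)·0 = 7q
  Firm 1's payoff from Advertise: q·5 + (1−q)·5 = 5
  7q = 5  ⇒  7q = 5  ⇒  q = 5/7.

p = 1/4, q = 5/7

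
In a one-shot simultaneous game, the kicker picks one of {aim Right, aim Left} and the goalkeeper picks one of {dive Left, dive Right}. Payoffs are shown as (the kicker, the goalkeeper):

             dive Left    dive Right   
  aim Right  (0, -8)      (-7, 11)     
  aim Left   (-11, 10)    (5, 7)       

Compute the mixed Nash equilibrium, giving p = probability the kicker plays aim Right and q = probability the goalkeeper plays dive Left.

In a mixed equilibrium the goalkeeper is indifferent between dive Left and dive Right; this condition fixes p.
  the goalkeeper's expected payoff from dive Left: p·(-8) + (1−p)·10 = -18p + 10
  the goalkeeper's expected payoff from dive Right: p·11 + (1−p)·7 = 4p + 7
  -18p + 10 = 4p + 7  ⇒  -22p = -3  ⇒  p = 3/22.
Set the kicker's expected payoff from aim Right equal to that from aim Left:
  the kicker's payoff from aim Right: q·0 + (1−q)·(-7) = 7q - 7
  the kicker's payoff from aim Left: q·(-11) + (1−q)·5 = -16q + 5
  7q - 7 = -16q + 5  ⇒  23q = 12  ⇒  q = 12/23.

p = 3/22, q = 12/23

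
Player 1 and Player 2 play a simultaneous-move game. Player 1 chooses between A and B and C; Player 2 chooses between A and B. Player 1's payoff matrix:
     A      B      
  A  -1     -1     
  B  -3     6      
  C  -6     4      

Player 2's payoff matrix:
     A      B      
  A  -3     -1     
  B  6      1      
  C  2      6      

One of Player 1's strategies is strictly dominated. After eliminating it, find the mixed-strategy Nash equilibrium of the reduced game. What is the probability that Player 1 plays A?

Player 1's strategy C is strictly dominated by B: -3 > -6 and 6 > 4. Eliminate C.
For Player 2 to be willing to mix, Player 2 must be indifferent between A and B, which pins down Player 1's mix.
  Player 2's expected payoff from A: p·(-3) + (1−p)·6 = -9p + 6
  Player 2's expected payoff from B: p·(-1) + (1−p)·1 = -2p + 1
  -9p + 6 = -2p + 1  ⇒  -7p = -5  ⇒  p = 5/7.

p = 5/7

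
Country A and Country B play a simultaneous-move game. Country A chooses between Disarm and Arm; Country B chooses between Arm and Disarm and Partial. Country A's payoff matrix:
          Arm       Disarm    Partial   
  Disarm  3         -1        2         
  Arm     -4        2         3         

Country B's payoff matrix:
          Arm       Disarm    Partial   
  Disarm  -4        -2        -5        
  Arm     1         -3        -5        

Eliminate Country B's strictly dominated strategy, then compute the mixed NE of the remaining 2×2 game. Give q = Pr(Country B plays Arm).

Country B's strategy Partial is strictly dominated by Disarm: -2 > -5 and -3 > -5. Eliminate Partial.
For Country A to be willing to mix, Country A must be indifferent between Disarm and Arm, which pins down Country B's mix.
  Country A's expected payoff from Disarm: q·3 + (1−q)·(-1) = 4q - 1
  Country A's expected payoff from Arm: q·(-4) + (1−q)·2 = -6q + 2
  4q - 1 = -6q + 2  ⇒  10q = 3  ⇒  q = 3/10.

q = 3/10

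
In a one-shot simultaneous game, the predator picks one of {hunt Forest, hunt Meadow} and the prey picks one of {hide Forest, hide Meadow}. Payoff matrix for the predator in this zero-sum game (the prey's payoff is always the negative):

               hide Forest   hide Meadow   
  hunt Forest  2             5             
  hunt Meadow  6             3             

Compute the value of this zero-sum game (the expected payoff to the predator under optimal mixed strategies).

v = 4

Set the predator's expected payoff from hunt Forest equal to that from hunt Meadow:
  the predator's payoff to hunt Forest: q·2 + (1−q)·5 = -3q + 5
  the predator's payoff to hunt Meadow: q·6 + (1−q)·3 = 3q + 3
  -3q + 5 = 3q + 3  ⇒  -6q = -2  ⇒  q = 1/3.
The value is the predator's expected payoff against this mix (using hunt Forest): (1/3)·2 + (2/3)·5 = 4.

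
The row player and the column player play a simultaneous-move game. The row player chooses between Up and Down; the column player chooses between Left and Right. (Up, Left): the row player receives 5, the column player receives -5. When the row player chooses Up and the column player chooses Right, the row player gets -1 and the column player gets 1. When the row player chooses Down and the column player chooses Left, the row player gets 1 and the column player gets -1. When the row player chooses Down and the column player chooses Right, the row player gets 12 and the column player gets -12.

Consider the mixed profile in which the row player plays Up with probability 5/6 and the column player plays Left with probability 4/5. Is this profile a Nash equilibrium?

No

Given the row player's mix p = 5/6, the column player's payoff from Left is -13/3 but from Right is -7/6. The column player strictly prefers Right, so the column player would not mix.
So the proposed profile is not a Nash equilibrium.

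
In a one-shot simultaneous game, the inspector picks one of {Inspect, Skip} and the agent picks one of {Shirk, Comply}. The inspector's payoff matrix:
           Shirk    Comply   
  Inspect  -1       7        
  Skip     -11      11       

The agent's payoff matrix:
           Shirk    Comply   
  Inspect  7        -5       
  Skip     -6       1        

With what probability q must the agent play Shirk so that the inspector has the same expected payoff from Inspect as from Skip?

q = 2/7

For the inspector to be willing to mix, the inspector must be indifferent between Inspect and Skip, which pins down the agent's mix.
  the inspector's payoff from Inspect: q·(-1) + (1−q)·7 = -8q + 7
  the inspector's payoff from Skip: q·(-11) + (1−q)·11 = -22q + 11
  -8q + 7 = -22q + 11  ⇒  14q = 4  ⇒  q = 2/7.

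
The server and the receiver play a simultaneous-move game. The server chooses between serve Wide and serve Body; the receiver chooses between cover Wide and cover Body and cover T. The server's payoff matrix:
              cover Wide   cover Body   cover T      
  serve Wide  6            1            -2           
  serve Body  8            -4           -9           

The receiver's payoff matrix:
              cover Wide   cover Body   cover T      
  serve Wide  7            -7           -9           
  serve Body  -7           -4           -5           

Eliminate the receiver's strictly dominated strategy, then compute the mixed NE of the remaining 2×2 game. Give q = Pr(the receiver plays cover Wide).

q = 5/7

The receiver's strategy cover T is strictly dominated by cover Body: -7 > -9 and -4 > -5. Eliminate cover T.
For the server to be willing to mix, the server must be indifferent between serve Wide and serve Body, which pins down the receiver's mix.
  the server's payoff to serve Wide: q·6 + (1−q)·1 = 5q + 1
  the server's payoff to serve Body: q·8 + (1−q)·(-4) = 12q - 4
  5q + 1 = 12q - 4  ⇒  -7q = -5  ⇒  q = 5/7.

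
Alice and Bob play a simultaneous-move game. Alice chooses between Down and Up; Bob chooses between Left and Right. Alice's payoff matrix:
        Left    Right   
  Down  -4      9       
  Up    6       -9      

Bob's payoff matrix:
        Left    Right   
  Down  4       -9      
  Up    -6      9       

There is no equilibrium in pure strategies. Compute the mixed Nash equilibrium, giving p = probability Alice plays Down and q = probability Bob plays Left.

For Bob to be willing to mix, Bob must be indifferent between Left and Right, which pins down Alice's mix.
  Bob's payoff from Left: p·4 + (1−p)·(-6) = 10p - 6
  Bob's payoff from Right: p·(-9) + (1−p)·9 = -18p + 9
  10p - 6 = -18p + 9  ⇒  28p = 15  ⇒  p = 15/28.
Set Alice's expected payoff from Down equal to that from Up:
  Alice's payoff from Down: q·(-4) + (1−q)·9 = -13q + 9
  Alice's payoff from Up: q·6 + (1−q)·(-9) = 15q - 9
  -13q + 9 = 15q - 9  ⇒  -28q = -18  ⇒  q = 9/14.

p = 15/28, q = 9/14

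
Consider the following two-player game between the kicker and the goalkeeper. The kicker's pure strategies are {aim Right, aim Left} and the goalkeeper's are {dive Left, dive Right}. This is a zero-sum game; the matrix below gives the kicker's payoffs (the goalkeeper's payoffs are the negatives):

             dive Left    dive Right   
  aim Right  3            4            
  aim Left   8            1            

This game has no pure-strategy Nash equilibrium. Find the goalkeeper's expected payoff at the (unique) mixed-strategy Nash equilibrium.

Set the goalkeeper's expected payoff from dive Left equal to that from dive Right:
  the goalkeeper's expected payoff from dive Left: p·(-3) + (1−p)·(-8) = 5p - 8
  the goalkeeper's expected payoff from dive Right: p·(-4) + (1−p)·(-1) = -3p - 1
  5p - 8 = -3p - 1  ⇒  8p = 7  ⇒  p = 7/8.
At equilibrium the goalkeeper is indifferent across columns, so the goalkeeper's payoff equals the payoff from dive Left: (7/8)·(-3) + (1/8)·(-8) = -29/8.

-29/8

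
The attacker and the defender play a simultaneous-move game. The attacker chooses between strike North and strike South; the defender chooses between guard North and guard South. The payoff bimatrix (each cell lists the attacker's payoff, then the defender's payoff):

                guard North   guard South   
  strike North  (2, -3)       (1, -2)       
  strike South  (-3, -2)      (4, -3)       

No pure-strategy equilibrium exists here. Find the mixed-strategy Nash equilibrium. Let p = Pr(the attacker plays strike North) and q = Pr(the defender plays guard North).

p = 1/2, q = 3/8

For the defender to be willing to mix, the defender must be indifferent between guard North and guard South, which pins down the attacker's mix.
  the defender's payoff from guard North: p·(-3) + (1−p)·(-2) = -p - 2
  the defender's payoff from guard South: p·(-2) + (1−p)·(-3) = p - 3
  -p - 2 = p - 3  ⇒  -2p = -1  ⇒  p = 1/2.
For the attacker to be willing to mix, the attacker must be indifferent between strike North and strike South, which pins down the defender's mix.
  the attacker's payoff from strike North: q·2 + (1−q)·1 = q + 1
  the attacker's payoff from strike South: q·(-3) + (1−q)·4 = -7q + 4
  q + 1 = -7q + 4  ⇒  8q = 3  ⇒  q = 3/8.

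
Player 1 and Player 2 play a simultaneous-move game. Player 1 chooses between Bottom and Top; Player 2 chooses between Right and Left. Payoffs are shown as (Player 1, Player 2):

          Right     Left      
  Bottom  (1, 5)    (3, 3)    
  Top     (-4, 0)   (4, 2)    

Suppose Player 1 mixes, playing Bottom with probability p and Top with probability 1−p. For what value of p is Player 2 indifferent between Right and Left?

p = 1/2

For Player 2 to be willing to mix, Player 2 must be indifferent between Right and Left, which pins down Player 1's mix.
  Player 2's expected payoff from Right: p·5 + (1−p)·0 = 5p
  Player 2's expected payoff from Left: p·3 + (1−p)·2 = p + 2
  5p = p + 2  ⇒  4p = 2  ⇒  p = 1/2.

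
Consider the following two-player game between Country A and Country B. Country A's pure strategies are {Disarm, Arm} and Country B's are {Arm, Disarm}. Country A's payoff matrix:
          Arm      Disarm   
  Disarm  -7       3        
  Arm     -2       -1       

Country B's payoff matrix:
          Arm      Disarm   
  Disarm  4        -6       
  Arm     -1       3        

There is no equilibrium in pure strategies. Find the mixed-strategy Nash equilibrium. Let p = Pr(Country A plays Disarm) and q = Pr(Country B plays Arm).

In a mixed equilibrium Country B is indifferent between Arm and Disarm; this condition fixes p.
  Country B's payoff to Arm: p·4 + (1−p)·(-1) = 5p - 1
  Country B's payoff to Disarm: p·(-6) + (1−p)·3 = -9p + 3
  5p - 1 = -9p + 3  ⇒  14p = 4  ⇒  p = 2/7.
Country B's mix must leave Country A indifferent between Disarm and Arm.
  Country A's payoff from Disarm: q·(-7) + (1−q)·3 = -10q + 3
  Country A's payoff from Arm: q·(-2) + (1−q)·(-1) = -q - 1
  -10q + 3 = -q - 1  ⇒  -9q = -4  ⇒  q = 4/9.

p = 2/7, q = 4/9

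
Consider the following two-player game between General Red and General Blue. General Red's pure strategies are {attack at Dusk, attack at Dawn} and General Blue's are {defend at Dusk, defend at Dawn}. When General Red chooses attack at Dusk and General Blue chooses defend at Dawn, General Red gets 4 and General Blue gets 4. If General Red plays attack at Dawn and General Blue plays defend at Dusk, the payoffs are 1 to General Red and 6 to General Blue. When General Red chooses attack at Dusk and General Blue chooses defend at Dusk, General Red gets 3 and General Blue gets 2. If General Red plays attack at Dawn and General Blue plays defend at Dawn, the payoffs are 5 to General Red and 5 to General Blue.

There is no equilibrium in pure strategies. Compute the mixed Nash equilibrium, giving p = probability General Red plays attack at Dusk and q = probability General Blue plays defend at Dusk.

p = 1/3, q = 1/3

Set General Blue's expected payoff from defend at Dusk equal to that from defend at Dawn:
  General Blue's payoff to defend at Dusk: p·2 + (1−p)·6 = -4p + 6
  General Blue's payoff to defend at Dawn: p·4 + (1−p)·5 = -p + 5
  -4p + 6 = -p + 5  ⇒  -3p = -1  ⇒  p = 1/3.
General Red's indifference between attack at Dusk and attack at Dawn determines General Blue's mixing probability q:
  General Red's payoff to attack at Dusk: q·3 + (1−q)·4 = -q + 4
  General Red's payoff to attack at Dawn: q·1 + (1−q)·5 = -4q + 5
  -q + 4 = -4q + 5  ⇒  3q = 1  ⇒  q = 1/3.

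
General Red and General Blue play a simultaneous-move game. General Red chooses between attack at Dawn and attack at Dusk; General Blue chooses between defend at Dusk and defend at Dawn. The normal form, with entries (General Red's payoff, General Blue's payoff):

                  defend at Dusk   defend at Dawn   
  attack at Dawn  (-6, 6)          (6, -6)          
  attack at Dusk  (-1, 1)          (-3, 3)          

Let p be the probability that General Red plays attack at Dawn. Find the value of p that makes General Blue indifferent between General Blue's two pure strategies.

p = 1/7

General Red's mix must leave General Blue indifferent between defend at Dusk and defend at Dawn.
  General Blue's payoff from defend at Dusk: p·6 + (1−p)·1 = 5p + 1
  General Blue's payoff from defend at Dawn: p·(-6) + (1−p)·3 = -9p + 3
  5p + 1 = -9p + 3  ⇒  14p = 2  ⇒  p = 1/7.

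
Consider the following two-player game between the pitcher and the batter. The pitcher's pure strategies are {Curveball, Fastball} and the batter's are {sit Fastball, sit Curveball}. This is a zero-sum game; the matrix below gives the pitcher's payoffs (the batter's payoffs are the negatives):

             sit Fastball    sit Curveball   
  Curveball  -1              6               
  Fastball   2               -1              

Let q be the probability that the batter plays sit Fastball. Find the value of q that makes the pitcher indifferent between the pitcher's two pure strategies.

q = 7/10

The batter's mix must leave the pitcher indifferent between Curveball and Fastball.
  the pitcher's payoff to Curveball: q·(-1) + (1−q)·6 = -7q + 6
  the pitcher's payoff to Fastball: q·2 + (1−q)·(-1) = 3q - 1
  -7q + 6 = 3q - 1  ⇒  -10q = -7  ⇒  q = 7/10.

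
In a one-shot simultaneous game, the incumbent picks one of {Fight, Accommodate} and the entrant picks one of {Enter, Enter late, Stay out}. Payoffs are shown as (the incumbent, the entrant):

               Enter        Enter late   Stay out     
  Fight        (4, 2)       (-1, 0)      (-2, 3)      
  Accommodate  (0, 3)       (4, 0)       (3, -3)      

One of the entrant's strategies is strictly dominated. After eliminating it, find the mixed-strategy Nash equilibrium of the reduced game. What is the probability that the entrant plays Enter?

The entrant's strategy Enter late is strictly dominated by Enter: 2 > 0 and 3 > 0. Eliminate Enter late.
Set the incumbent's expected payoff from Fight equal to that from Accommodate:
  the incumbent's payoff from Fight: q·4 + (1−q)·(-2) = 6q - 2
  the incumbent's payoff from Accommodate: q·0 + (1−q)·3 = -3q + 3
  6q - 2 = -3q + 3  ⇒  9q = 5  ⇒  q = 5/9.

q = 5/9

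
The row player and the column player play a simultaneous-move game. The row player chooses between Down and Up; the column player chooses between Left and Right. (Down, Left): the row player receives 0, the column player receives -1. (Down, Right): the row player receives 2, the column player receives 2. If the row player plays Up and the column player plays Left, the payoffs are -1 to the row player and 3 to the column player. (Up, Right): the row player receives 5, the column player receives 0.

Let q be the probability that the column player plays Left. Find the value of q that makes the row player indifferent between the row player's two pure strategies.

In a mixed equilibrium the row player is indifferent between Down and Up; this condition fixes q.
  the row player's payoff from Down: q·0 + (1−q)·2 = -2q + 2
  the row player's payoff from Up: q·(-1) + (1−q)·5 = -6q + 5
  -2q + 2 = -6q + 5  ⇒  4q = 3  ⇒  q = 3/4.

q = 3/4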